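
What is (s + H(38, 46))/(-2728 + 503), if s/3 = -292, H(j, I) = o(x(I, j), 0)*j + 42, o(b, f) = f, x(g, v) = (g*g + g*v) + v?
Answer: 834/2225 ≈ 0.37483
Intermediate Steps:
x(g, v) = v + g² + g*v (x(g, v) = (g² + g*v) + v = v + g² + g*v)
H(j, I) = 42 (H(j, I) = 0*j + 42 = 0 + 42 = 42)
s = -876 (s = 3*(-292) = -876)
(s + H(38, 46))/(-2728 + 503) = (-876 + 42)/(-2728 + 503) = -834/(-2225) = -834*(-1/2225) = 834/2225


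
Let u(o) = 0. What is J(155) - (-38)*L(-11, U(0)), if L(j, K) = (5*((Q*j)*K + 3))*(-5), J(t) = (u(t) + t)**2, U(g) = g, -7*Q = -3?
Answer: 21175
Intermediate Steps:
Q = 3/7 (Q = -1/7*(-3) = 3/7 ≈ 0.42857)
J(t) = t**2 (J(t) = (0 + t)**2 = t**2)
L(j, K) = -75 - 75*K*j/7 (L(j, K) = (5*((3*j/7)*K + 3))*(-5) = (5*(3*K*j/7 + 3))*(-5) = (5*(3 + 3*K*j/7))*(-5) = (15 + 15*K*j/7)*(-5) = -75 - 75*K*j/7)
J(155) - (-38)*L(-11, U(0)) = 155**2 - (-38)*(-75 - 75/7*0*(-11)) = 24025 - (-38)*(-75 + 0) = 24025 - (-38)*(-75) = 24025 - 1*2850 = 24025 - 2850 = 21175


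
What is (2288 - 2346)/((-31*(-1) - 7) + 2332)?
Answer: -29/1178 ≈ -0.024618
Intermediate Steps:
(2288 - 2346)/((-31*(-1) - 7) + 2332) = -58/((31 - 7) + 2332) = -58/(24 + 2332) = -58/2356 = -58*1/2356 = -29/1178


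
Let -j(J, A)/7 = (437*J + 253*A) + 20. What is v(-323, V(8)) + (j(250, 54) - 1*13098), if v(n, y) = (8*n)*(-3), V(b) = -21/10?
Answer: -865870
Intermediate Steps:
V(b) = -21/10 (V(b) = -21*1/10 = -21/10)
j(J, A) = -140 - 3059*J - 1771*A (j(J, A) = -7*((437*J + 253*A) + 20) = -7*((253*A + 437*J) + 20) = -7*(20 + 253*A + 437*J) = -140 - 3059*J - 1771*A)
v(n, y) = -24*n
v(-323, V(8)) + (j(250, 54) - 1*13098) = -24*(-323) + ((-140 - 3059*250 - 1771*54) - 1*13098) = 7752 + ((-140 - 764750 - 95634) - 13098) = 7752 + (-860524 - 13098) = 7752 - 873622 = -865870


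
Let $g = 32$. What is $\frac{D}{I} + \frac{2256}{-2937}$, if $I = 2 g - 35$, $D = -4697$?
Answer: $- \frac{4620171}{28391} \approx -162.73$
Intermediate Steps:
$I = 29$ ($I = 2 \cdot 32 - 35 = 64 - 35 = 29$)
$\frac{D}{I} + \frac{2256}{-2937} = - \frac{4697}{29} + \frac{2256}{-2937} = \left(-4697\right) \frac{1}{29} + 2256 \left(- \frac{1}{2937}\right) = - \frac{4697}{29} - \frac{752}{979} = - \frac{4620171}{28391}$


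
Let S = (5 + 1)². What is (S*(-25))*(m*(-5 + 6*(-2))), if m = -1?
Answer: -15300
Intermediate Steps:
S = 36 (S = 6² = 36)
(S*(-25))*(m*(-5 + 6*(-2))) = (36*(-25))*(-(-5 + 6*(-2))) = -(-900)*(-5 - 12) = -(-900)*(-17) = -900*17 = -15300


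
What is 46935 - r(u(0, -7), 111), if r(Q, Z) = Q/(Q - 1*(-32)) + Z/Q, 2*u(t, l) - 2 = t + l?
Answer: 13858948/295 ≈ 46980.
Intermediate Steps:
u(t, l) = 1 + l/2 + t/2 (u(t, l) = 1 + (t + l)/2 = 1 + (l + t)/2 = 1 + (l/2 + t/2) = 1 + l/2 + t/2)
r(Q, Z) = Q/(32 + Q) + Z/Q (r(Q, Z) = Q/(Q + 32) + Z/Q = Q/(32 + Q) + Z/Q)
46935 - r(u(0, -7), 111) = 46935 - ((1 + (½)*(-7) + (½)*0)² + 32*111 + (1 + (½)*(-7) + (½)*0)*111)/((1 + (½)*(-7) + (½)*0)*(32 + (1 + (½)*(-7) + (½)*0))) = 46935 - ((1 - 7/2 + 0)² + 3552 + (1 - 7/2 + 0)*111)/((1 - 7/2 + 0)*(32 + (1 - 7/2 + 0))) = 46935 - ((-5/2)² + 3552 - 5/2*111)/((-5/2)*(32 - 5/2)) = 46935 - (-2)*(25/4 + 3552 - 555/2)/(5*59/2) = 46935 - (-2)*2*13123/(5*59*4) = 46935 - 1*(-13123/295) = 46935 + 13123/295 = 13858948/295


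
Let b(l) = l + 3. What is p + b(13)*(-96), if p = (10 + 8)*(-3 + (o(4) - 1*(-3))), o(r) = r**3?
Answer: -384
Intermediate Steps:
b(l) = 3 + l
p = 1152 (p = (10 + 8)*(-3 + (4**3 - 1*(-3))) = 18*(-3 + (64 + 3)) = 18*(-3 + 67) = 18*64 = 1152)
p + b(13)*(-96) = 1152 + (3 + 13)*(-96) = 1152 + 16*(-96) = 1152 - 1536 = -384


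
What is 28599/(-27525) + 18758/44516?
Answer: -126133189/204217150 ≈ -0.61764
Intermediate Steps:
28599/(-27525) + 18758/44516 = 28599*(-1/27525) + 18758*(1/44516) = -9533/9175 + 9379/22258 = -126133189/204217150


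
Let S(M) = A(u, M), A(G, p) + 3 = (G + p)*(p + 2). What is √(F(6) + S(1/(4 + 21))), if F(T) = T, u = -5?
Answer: I*√4449/25 ≈ 2.668*I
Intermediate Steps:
A(G, p) = -3 + (2 + p)*(G + p) (A(G, p) = -3 + (G + p)*(p + 2) = -3 + (G + p)*(2 + p) = -3 + (2 + p)*(G + p))
S(M) = -13 + M² - 3*M (S(M) = -3 + M² + 2*(-5) + 2*M - 5*M = -3 + M² - 10 + 2*M - 5*M = -13 + M² - 3*M)
√(F(6) + S(1/(4 + 21))) = √(6 + (-13 + (1/(4 + 21))² - 3/(4 + 21))) = √(6 + (-13 + (1/25)² - 3/25)) = √(6 + (-13 + (1/25)² - 3*1/25)) = √(6 + (-13 + 1/625 - 3/25)) = √(6 - 8199/625) = √(-4449/625) = I*√4449/25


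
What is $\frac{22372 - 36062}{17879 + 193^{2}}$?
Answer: $- \frac{6845}{27564} \approx -0.24833$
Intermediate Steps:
$\frac{22372 - 36062}{17879 + 193^{2}} = - \frac{13690}{17879 + 37249} = - \frac{13690}{55128} = \left(-13690\right) \frac{1}{55128} = - \frac{6845}{27564}$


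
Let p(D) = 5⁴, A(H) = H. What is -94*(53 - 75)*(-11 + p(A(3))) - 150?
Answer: 1269602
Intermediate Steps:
p(D) = 625
-94*(53 - 75)*(-11 + p(A(3))) - 150 = -94*(53 - 75)*(-11 + 625) - 150 = -(-2068)*614 - 150 = -94*(-13508) - 150 = 1269752 - 150 = 1269602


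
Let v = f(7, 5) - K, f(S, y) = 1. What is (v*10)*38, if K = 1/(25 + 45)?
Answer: 2622/7 ≈ 374.57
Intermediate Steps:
K = 1/70 ≈ 0.014286
v = 69/70 (v = 1 - 1*1/70 = 1 - 1/70 = 69/70 ≈ 0.98571)
(v*10)*38 = ((69/70)*10)*38 = (69/7)*38 = 2622/7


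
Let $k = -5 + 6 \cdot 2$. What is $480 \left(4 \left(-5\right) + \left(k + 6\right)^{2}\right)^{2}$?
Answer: $10656480$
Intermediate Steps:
$k = 7$ ($k = -5 + 12 = 7$)
$480 \left(4 \left(-5\right) + \left(k + 6\right)^{2}\right)^{2} = 480 \left(4 \left(-5\right) + \left(7 + 6\right)^{2}\right)^{2} = 480 \left(-20 + 13^{2}\right)^{2} = 480 \left(-20 + 169\right)^{2} = 480 \cdot 149^{2} = 480 \cdot 22201 = 10656480$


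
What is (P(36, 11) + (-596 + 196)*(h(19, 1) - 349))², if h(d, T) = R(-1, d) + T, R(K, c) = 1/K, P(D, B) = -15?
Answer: 19483972225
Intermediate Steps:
h(d, T) = -1 + T (h(d, T) = 1/(-1) + T = -1 + T)
(P(36, 11) + (-596 + 196)*(h(19, 1) - 349))² = (-15 + (-596 + 196)*((-1 + 1) - 349))² = (-15 - 400*(0 - 349))² = (-15 - 400*(-349))² = (-15 + 139600)² = 139585² = 19483972225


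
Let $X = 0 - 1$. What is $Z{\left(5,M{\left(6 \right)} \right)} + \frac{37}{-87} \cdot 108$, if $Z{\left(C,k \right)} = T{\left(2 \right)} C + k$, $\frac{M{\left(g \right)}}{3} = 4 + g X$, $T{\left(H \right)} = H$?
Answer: $- \frac{1216}{29} \approx -41.931$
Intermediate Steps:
$X = -1$ ($X = 0 - 1 = -1$)
$M{\left(g \right)} = 12 - 3 g$ ($M{\left(g \right)} = 3 \left(4 + g \left(-1\right)\right) = 3 \left(4 - g\right) = 12 - 3 g$)
$Z{\left(C,k \right)} = k + 2 C$ ($Z{\left(C,k \right)} = 2 C + k = k + 2 C$)
$Z{\left(5,M{\left(6 \right)} \right)} + \frac{37}{-87} \cdot 108 = \left(\left(12 - 18\right) + 2 \cdot 5\right) + \frac{37}{-87} \cdot 108 = \left(\left(12 - 18\right) + 10\right) + 37 \left(- \frac{1}{87}\right) 108 = \left(-6 + 10\right) - \frac{1332}{29} = 4 - \frac{1332}{29} = - \frac{1216}{29}$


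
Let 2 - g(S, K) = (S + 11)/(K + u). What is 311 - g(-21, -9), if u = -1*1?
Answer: 310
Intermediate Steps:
u = -1
g(S, K) = 2 - (11 + S)/(-1 + K) (g(S, K) = 2 - (S + 11)/(K - 1) = 2 - (11 + S)/(-1 + K))
311 - g(-21, -9) = 311 - (-13 - 1*(-21) + 2*(-9))/(-1 - 9) = 311 - (-13 + 21 - 18)/(-10) = 311 - (-1)*(-10)/10 = 311 - 1*1 = 311 - 1 = 310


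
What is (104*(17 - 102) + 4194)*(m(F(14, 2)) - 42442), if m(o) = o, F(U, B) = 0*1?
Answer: 197185532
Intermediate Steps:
F(U, B) = 0
(104*(17 - 102) + 4194)*(m(F(14, 2)) - 42442) = (104*(17 - 102) + 4194)*(0 - 42442) = (104*(-85) + 4194)*(-42442) = (-8840 + 4194)*(-42442) = -4646*(-42442) = 197185532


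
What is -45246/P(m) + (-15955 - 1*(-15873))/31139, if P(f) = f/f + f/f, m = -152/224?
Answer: -704457679/31139 ≈ -22623.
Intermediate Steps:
m = -19/28 (m = -152*1/224 = -19/28 ≈ -0.67857)
P(f) = 2 (P(f) = 1 + 1 = 2)
-45246/P(m) + (-15955 - 1*(-15873))/31139 = -45246/2 + (-15955 - 1*(-15873))/31139 = -45246*½ + (-15955 + 15873)*(1/31139) = -22623 - 82*1/31139 = -22623 - 82/31139 = -704457679/31139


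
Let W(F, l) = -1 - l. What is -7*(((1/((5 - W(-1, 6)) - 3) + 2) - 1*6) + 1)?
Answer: 182/9 ≈ 20.222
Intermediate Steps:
-7*(((1/((5 - W(-1, 6)) - 3) + 2) - 1*6) + 1) = -7*(((1/((5 - (-1 - 1*6)) - 3) + 2) - 1*6) + 1) = -7*(((1/((5 - (-1 - 6)) - 3) + 2) - 6) + 1) = -7*(((1/((5 - 1*(-7)) - 3) + 2) - 6) + 1) = -7*(((1/((5 + 7) - 3) + 2) - 6) + 1) = -7*(((1/(12 - 3) + 2) - 6) + 1) = -7*(((1/9 + 2) - 6) + 1) = -7*(((⅑ + 2) - 6) + 1) = -7*((19/9 - 6) + 1) = -7*(-35/9 + 1) = -7*(-26/9) = 182/9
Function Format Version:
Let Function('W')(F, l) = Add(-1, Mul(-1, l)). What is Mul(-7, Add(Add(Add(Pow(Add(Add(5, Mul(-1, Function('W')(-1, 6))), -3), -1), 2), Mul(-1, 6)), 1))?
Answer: Rational(182, 9) ≈ 20.222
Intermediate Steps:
Mul(-7, Add(Add(Add(Pow(Add(Add(5, Mul(-1, Function('W')(-1, 6))), -3), -1), 2), Mul(-1, 6)), 1)) = Mul(-7, Add(Add(Add(Pow(Add(Add(5, Mul(-1, Add(-1, Mul(-1, 6)))), -3), -1), 2), Mul(-1, 6)), 1)) = Mul(-7, Add(Add(Add(Pow(Add(Add(5, Mul(-1, Add(-1, -6))), -3), -1), 2), -6), 1)) = Mul(-7, Add(Add(Add(Pow(Add(Add(5, Mul(-1, -7)), -3), -1), 2), -6), 1)) = Mul(-7, Add(Add(Add(Pow(Add(Add(5, 7), -3), -1), 2), -6), 1)) = Mul(-7, Add(Add(Add(Pow(Add(12, -3), -1), 2), -6), 1)) = Mul(-7, Add(Add(Add(Pow(9, -1), 2), -6), 1)) = Mul(-7, Add(Add(Add(Rational(1, 9), 2), -6), 1)) = Mul(-7, Add(Add(Rational(19, 9), -6), 1)) = Mul(-7, Add(Rational(-35, 9), 1)) = Mul(-7, Rational(-26, 9)) = Rational(182, 9)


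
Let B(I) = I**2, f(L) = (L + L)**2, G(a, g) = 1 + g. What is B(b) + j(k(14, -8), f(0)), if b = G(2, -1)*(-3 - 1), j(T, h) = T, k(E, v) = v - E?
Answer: -22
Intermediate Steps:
f(L) = 4*L**2 (f(L) = (2*L)**2 = 4*L**2)
b = 0 (b = (1 - 1)*(-3 - 1) = 0*(-4) = 0)
B(b) + j(k(14, -8), f(0)) = 0**2 + (-8 - 1*14) = 0 + (-8 - 14) = 0 - 22 = -22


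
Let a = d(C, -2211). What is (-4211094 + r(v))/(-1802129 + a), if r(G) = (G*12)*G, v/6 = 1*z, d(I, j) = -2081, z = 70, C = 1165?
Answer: 1047147/902105 ≈ 1.1608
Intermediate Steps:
v = 420 (v = 6*(1*70) = 6*70 = 420)
a = -2081
r(G) = 12*G² (r(G) = (12*G)*G = 12*G²)
(-4211094 + r(v))/(-1802129 + a) = (-4211094 + 12*420²)/(-1802129 - 2081) = (-4211094 + 12*176400)/(-1804210) = (-4211094 + 2116800)*(-1/1804210) = -2094294*(-1/1804210) = 1047147/902105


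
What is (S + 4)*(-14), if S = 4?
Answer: -112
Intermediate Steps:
(S + 4)*(-14) = (4 + 4)*(-14) = 8*(-14) = -112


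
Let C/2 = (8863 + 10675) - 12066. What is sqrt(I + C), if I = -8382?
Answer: sqrt(6562) ≈ 81.006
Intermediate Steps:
C = 14944 (C = 2*((8863 + 10675) - 12066) = 2*(19538 - 12066) = 2*7472 = 14944)
sqrt(I + C) = sqrt(-8382 + 14944) = sqrt(6562)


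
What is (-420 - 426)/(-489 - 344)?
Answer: 846/833 ≈ 1.0156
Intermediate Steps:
(-420 - 426)/(-489 - 344) = -846/(-833) = -846*(-1/833) = 846/833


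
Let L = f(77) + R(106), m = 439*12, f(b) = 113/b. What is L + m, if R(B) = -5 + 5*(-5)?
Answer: 403439/77 ≈ 5239.5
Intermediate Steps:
R(B) = -30 (R(B) = -5 - 25 = -30)
m = 5268
L = -2197/77 (L = 113/77 - 30 = -2197/77 ≈ -28.532)
L + m = -2197/77 + 5268 = 403439/77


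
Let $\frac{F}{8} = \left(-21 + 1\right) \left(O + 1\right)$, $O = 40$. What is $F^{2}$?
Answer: $43033600$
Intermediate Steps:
$F = -6560$ ($F = 8 \left(-21 + 1\right) \left(40 + 1\right) = 8 \left(\left(-20\right) 41\right) = 8 \left(-820\right) = -6560$)
$F^{2} = \left(-6560\right)^{2} = 43033600$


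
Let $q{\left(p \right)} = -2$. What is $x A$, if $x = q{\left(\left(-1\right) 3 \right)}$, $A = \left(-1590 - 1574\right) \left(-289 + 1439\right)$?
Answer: $7277200$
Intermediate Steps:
$A = -3638600$ ($A = \left(-3164\right) 1150 = -3638600$)
$x = -2$
$x A = \left(-2\right) \left(-3638600\right) = 7277200$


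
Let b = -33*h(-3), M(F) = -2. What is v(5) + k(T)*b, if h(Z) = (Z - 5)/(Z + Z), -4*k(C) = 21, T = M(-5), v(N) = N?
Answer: 236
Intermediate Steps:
T = -2
k(C) = -21/4 (k(C) = -¼*21 = -21/4)
h(Z) = (-5 + Z)/(2*Z) (h(Z) = (-5 + Z)/((2*Z)) = (-5 + Z)*(1/(2*Z)) = (-5 + Z)/(2*Z))
b = -44 (b = -33*(-5 - 3)/(2*(-3)) = -33*(-1)*(-8)/(2*3) = -33*4/3 = -44)
v(5) + k(T)*b = 5 - 21/4*(-44) = 5 + 231 = 236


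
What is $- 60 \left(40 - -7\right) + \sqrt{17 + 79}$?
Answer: $-2820 + 4 \sqrt{6} \approx -2810.2$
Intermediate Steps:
$- 60 \left(40 - -7\right) + \sqrt{17 + 79} = - 60 \left(40 + 7\right) + \sqrt{96} = \left(-60\right) 47 + 4 \sqrt{6} = -2820 + 4 \sqrt{6}$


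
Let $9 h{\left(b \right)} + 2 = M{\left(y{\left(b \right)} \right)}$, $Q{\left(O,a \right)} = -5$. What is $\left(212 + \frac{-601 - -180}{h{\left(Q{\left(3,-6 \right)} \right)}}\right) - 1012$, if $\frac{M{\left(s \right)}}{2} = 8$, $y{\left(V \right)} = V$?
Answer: $- \frac{14989}{14} \approx -1070.6$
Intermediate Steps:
$M{\left(s \right)} = 16$ ($M{\left(s \right)} = 2 \cdot 8 = 16$)
$h{\left(b \right)} = \frac{14}{9}$ ($h{\left(b \right)} = - \frac{2}{9} + \frac{1}{9} \cdot 16 = - \frac{2}{9} + \frac{16}{9} = \frac{14}{9}$)
$\left(212 + \frac{-601 - -180}{h{\left(Q{\left(3,-6 \right)} \right)}}\right) - 1012 = \left(212 + \frac{-601 - -180}{\frac{14}{9}}\right) - 1012 = \left(212 + \left(-601 + 180\right) \frac{9}{14}\right) - 1012 = \left(212 - \frac{3789}{14}\right) - 1012 = - \frac{821}{14} - 1012 = - \frac{14989}{14}$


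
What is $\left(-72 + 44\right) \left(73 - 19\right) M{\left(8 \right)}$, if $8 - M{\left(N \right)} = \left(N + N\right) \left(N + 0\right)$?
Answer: $181440$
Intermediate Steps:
$M{\left(N \right)} = 8 - 2 N^{2}$ ($M{\left(N \right)} = 8 - \left(N + N\right) \left(N + 0\right) = 8 - 2 N N = 8 - 2 N^{2}$)
$\left(-72 + 44\right) \left(73 - 19\right) M{\left(8 \right)} = \left(-72 + 44\right) \left(73 - 19\right) \left(8 - 2 \cdot 8^{2}\right) = \left(-28\right) 54 \left(8 - 128\right) = - 1512 \left(8 - 128\right) = \left(-1512\right) \left(-120\right) = 181440$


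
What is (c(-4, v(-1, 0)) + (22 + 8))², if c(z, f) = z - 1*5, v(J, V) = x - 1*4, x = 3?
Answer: 441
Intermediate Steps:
v(J, V) = -1 (v(J, V) = 3 - 1*4 = 3 - 4 = -1)
c(z, f) = -5 + z (c(z, f) = z - 5 = -5 + z)
(c(-4, v(-1, 0)) + (22 + 8))² = ((-5 - 4) + (22 + 8))² = (-9 + 30)² = 21² = 441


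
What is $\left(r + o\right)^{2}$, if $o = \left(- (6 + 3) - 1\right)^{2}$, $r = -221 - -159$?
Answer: $1444$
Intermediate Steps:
$r = -62$ ($r = -221 + 159 = -62$)
$o = 100$ ($o = \left(\left(-1\right) 9 - 1\right)^{2} = \left(-9 - 1\right)^{2} = \left(-10\right)^{2} = 100$)
$\left(r + o\right)^{2} = \left(-62 + 100\right)^{2} = 38^{2} = 1444$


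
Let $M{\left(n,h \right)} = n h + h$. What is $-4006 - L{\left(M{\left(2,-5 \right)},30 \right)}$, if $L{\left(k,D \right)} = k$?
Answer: $-3991$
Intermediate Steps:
$M{\left(n,h \right)} = h + h n$ ($M{\left(n,h \right)} = h n + h = h + h n$)
$-4006 - L{\left(M{\left(2,-5 \right)},30 \right)} = -4006 - - 5 \left(1 + 2\right) = -4006 - \left(-5\right) 3 = -4006 - -15 = -4006 + 15 = -3991$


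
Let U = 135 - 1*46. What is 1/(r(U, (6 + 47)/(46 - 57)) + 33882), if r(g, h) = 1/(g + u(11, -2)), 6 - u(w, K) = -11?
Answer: 106/3591493 ≈ 2.9514e-5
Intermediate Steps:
U = 89 (U = 135 - 46 = 89)
u(w, K) = 17 (u(w, K) = 6 - 1*(-11) = 6 + 11 = 17)
r(g, h) = 1/(17 + g) (r(g, h) = 1/(g + 17) = 1/(17 + g))
1/(r(U, (6 + 47)/(46 - 57)) + 33882) = 1/(1/(17 + 89) + 33882) = 1/(1/106 + 33882) = 1/(3591493/106) = 106/3591493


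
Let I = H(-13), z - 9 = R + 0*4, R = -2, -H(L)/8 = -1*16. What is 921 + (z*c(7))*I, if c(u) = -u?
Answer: -5351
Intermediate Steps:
H(L) = 128 (H(L) = -(-8)*16 = -8*(-16) = 128)
z = 7 (z = 9 + (-2 + 0*4) = 9 + (-2 + 0) = 9 - 2 = 7)
I = 128
921 + (z*c(7))*I = 921 + (7*(-1*7))*128 = 921 + (7*(-7))*128 = 921 - 49*128 = 921 - 6272 = -5351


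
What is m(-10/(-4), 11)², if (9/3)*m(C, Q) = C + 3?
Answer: 121/36 ≈ 3.3611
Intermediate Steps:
m(C, Q) = 1 + C/3 (m(C, Q) = (C + 3)/3 = (3 + C)/3 = 1 + C/3)
m(-10/(-4), 11)² = (1 + (-10/(-4))/3)² = (1 + (-10*(-¼))/3)² = (1 + (⅓)*(5/2))² = (1 + ⅚)² = (11/6)² = 121/36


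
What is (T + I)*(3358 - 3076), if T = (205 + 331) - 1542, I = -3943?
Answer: -1395618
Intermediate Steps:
T = -1006 (T = 536 - 1542 = -1006)
(T + I)*(3358 - 3076) = (-1006 - 3943)*(3358 - 3076) = -4949*282 = -1395618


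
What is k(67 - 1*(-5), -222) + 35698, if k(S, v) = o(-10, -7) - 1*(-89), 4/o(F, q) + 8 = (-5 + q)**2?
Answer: 1216759/34 ≈ 35787.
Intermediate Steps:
o(F, q) = 4/(-8 + (-5 + q)**2)
k(S, v) = 3027/34 (k(S, v) = 4/(-8 + (-5 - 7)**2) - 1*(-89) = 4/(-8 + (-12)**2) + 89 = 4/(-8 + 144) + 89 = 4/136 + 89 = 4*(1/136) + 89 = 1/34 + 89 = 3027/34)
k(67 - 1*(-5), -222) + 35698 = 3027/34 + 35698 = 1216759/34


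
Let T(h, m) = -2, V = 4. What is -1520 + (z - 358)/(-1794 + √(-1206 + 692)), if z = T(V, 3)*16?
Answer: -489210434/321895 + 39*I*√514/321895 ≈ -1519.8 + 0.0027468*I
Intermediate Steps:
z = -32 (z = -2*16 = -32)
-1520 + (z - 358)/(-1794 + √(-1206 + 692)) = -1520 + (-32 - 358)/(-1794 + √(-1206 + 692)) = -1520 - 390/(-1794 + √(-514)) = -1520 - 390/(-1794 + I*√514)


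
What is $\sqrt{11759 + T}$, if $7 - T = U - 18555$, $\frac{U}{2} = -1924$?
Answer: $\sqrt{34169} \approx 184.85$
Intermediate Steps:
$U = -3848$ ($U = 2 \left(-1924\right) = -3848$)
$T = 22410$ ($T = 7 - \left(-3848 - 18555\right) = 7 - -22403 = 7 + 22403 = 22410$)
$\sqrt{11759 + T} = \sqrt{11759 + 22410} = \sqrt{34169}$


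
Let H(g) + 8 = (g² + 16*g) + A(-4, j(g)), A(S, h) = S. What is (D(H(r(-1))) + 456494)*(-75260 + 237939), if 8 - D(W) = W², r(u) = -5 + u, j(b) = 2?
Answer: 73419960922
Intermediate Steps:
H(g) = -12 + g² + 16*g (H(g) = -8 + ((g² + 16*g) - 4) = -8 + (-4 + g² + 16*g) = -12 + g² + 16*g)
D(W) = 8 - W²
(D(H(r(-1))) + 456494)*(-75260 + 237939) = ((8 - (-12 + (-5 - 1)² + 16*(-5 - 1))²) + 456494)*(-75260 + 237939) = ((8 - (-12 + (-6)² + 16*(-6))²) + 456494)*162679 = ((8 - (-12 + 36 - 96)²) + 456494)*162679 = ((8 - 1*(-72)²) + 456494)*162679 = ((8 - 1*5184) + 456494)*162679 = ((8 - 5184) + 456494)*162679 = (-5176 + 456494)*162679 = 451318*162679 = 73419960922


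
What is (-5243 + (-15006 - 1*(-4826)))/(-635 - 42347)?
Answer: 15423/42982 ≈ 0.35882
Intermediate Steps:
(-5243 + (-15006 - 1*(-4826)))/(-635 - 42347) = (-5243 + (-15006 + 4826))/(-42982) = (-5243 - 10180)*(-1/42982) = -15423*(-1/42982) = 15423/42982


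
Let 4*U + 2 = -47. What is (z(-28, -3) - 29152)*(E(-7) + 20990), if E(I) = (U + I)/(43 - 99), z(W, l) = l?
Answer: -19583151105/32 ≈ -6.1197e+8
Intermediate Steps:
U = -49/4 (U = -1/2 + (1/4)*(-47) = -1/2 - 47/4 = -49/4 ≈ -12.250)
E(I) = 7/32 - I/56 (E(I) = (-49/4 + I)/(43 - 99) = (-49/4 + I)/(-56) = (-49/4 + I)*(-1/56) = 7/32 - I/56)
(z(-28, -3) - 29152)*(E(-7) + 20990) = (-3 - 29152)*((7/32 - 1/56*(-7)) + 20990) = -29155*((7/32 + 1/8) + 20990) = -29155*(11/32 + 20990) = -29155*671691/32 = -19583151105/32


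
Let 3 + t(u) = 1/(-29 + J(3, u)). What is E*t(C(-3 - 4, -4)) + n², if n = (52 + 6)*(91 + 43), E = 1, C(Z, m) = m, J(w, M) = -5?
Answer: 2053735353/34 ≈ 6.0404e+7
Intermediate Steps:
t(u) = -103/34 (t(u) = -3 + 1/(-29 - 5) = -3 + 1/(-34) = -3 - 1/34 = -103/34)
n = 7772 (n = 58*134 = 7772)
E*t(C(-3 - 4, -4)) + n² = 1*(-103/34) + 7772² = -103/34 + 60403984 = 2053735353/34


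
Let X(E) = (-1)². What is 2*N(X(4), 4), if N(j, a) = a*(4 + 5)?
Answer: 72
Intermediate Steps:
X(E) = 1
N(j, a) = 9*a (N(j, a) = a*9 = 9*a)
2*N(X(4), 4) = 2*(9*4) = 2*36 = 72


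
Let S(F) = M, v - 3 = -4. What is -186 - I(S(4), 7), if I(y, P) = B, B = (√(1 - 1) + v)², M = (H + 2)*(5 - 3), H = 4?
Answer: -187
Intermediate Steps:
M = 12 (M = (4 + 2)*(5 - 3) = 6*2 = 12)
v = -1 (v = 3 - 4 = -1)
S(F) = 12
B = 1 (B = (√(1 - 1) - 1)² = (√0 - 1)² = (0 - 1)² = (-1)² = 1)
I(y, P) = 1
-186 - I(S(4), 7) = -186 - 1*1 = -186 - 1 = -187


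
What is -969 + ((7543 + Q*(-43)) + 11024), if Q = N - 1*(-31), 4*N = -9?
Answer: 65447/4 ≈ 16362.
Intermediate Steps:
N = -9/4 (N = (1/4)*(-9) = -9/4 ≈ -2.2500)
Q = 115/4 (Q = -9/4 - 1*(-31) = -9/4 + 31 = 115/4 ≈ 28.750)
-969 + ((7543 + Q*(-43)) + 11024) = -969 + ((7543 + (115/4)*(-43)) + 11024) = -969 + ((7543 - 4945/4) + 11024) = -969 + (25227/4 + 11024) = -969 + 69323/4 = 65447/4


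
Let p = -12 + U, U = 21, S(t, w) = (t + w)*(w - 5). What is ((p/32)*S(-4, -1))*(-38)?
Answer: -2565/8 ≈ -320.63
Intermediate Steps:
S(t, w) = (-5 + w)*(t + w) (S(t, w) = (t + w)*(-5 + w) = (-5 + w)*(t + w))
p = 9 (p = -12 + 21 = 9)
((p/32)*S(-4, -1))*(-38) = ((9/32)*((-1)**2 - 5*(-4) - 5*(-1) - 4*(-1)))*(-38) = ((9*(1/32))*(1 + 20 + 5 + 4))*(-38) = ((9/32)*30)*(-38) = (135/16)*(-38) = -2565/8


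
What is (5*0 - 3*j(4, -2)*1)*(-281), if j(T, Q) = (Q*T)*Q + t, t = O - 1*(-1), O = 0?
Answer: 14331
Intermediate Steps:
t = 1 (t = 0 - 1*(-1) = 0 + 1 = 1)
j(T, Q) = 1 + T*Q² (j(T, Q) = (Q*T)*Q + 1 = T*Q² + 1 = 1 + T*Q²)
(5*0 - 3*j(4, -2)*1)*(-281) = (5*0 - 3*(1 + 4*(-2)²)*1)*(-281) = (0 - 3*(1 + 4*4)*1)*(-281) = (0 - 3*(1 + 16)*1)*(-281) = (0 - 3*17*1)*(-281) = (0 - 51*1)*(-281) = (0 - 51)*(-281) = -51*(-281) = 14331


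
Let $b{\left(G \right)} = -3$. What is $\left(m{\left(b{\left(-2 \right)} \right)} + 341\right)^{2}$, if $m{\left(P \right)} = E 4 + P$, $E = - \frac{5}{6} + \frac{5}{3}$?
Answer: $\frac{1048576}{9} \approx 1.1651 \cdot 10^{5}$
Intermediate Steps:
$E = \frac{5}{6}$ ($E = \left(-5\right) \frac{1}{6} + 5 \cdot \frac{1}{3} = - \frac{5}{6} + \frac{5}{3} = \frac{5}{6} \approx 0.83333$)
$m{\left(P \right)} = \frac{10}{3} + P$ ($m{\left(P \right)} = \frac{5}{6} \cdot 4 + P = \frac{10}{3} + P$)
$\left(m{\left(b{\left(-2 \right)} \right)} + 341\right)^{2} = \left(\left(\frac{10}{3} - 3\right) + 341\right)^{2} = \left(\frac{1}{3} + 341\right)^{2} = \left(\frac{1024}{3}\right)^{2} = \frac{1048576}{9}$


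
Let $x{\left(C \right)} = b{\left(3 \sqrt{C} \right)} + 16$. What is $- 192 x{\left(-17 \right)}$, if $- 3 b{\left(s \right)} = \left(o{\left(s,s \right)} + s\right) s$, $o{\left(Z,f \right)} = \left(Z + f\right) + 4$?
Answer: $-32448 + 768 i \sqrt{17} \approx -32448.0 + 3166.5 i$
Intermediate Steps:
$o{\left(Z,f \right)} = 4 + Z + f$
$b{\left(s \right)} = - \frac{s \left(4 + 3 s\right)}{3}$ ($b{\left(s \right)} = - \frac{\left(\left(4 + s + s\right) + s\right) s}{3} = - \frac{\left(\left(4 + 2 s\right) + s\right) s}{3} = - \frac{\left(4 + 3 s\right) s}{3} = - \frac{s \left(4 + 3 s\right)}{3}$)
$x{\left(C \right)} = 16 - \sqrt{C} \left(4 + 9 \sqrt{C}\right)$ ($x{\left(C \right)} = - \frac{3 \sqrt{C} \left(4 + 3 \cdot 3 \sqrt{C}\right)}{3} + 16 = - \frac{3 \sqrt{C} \left(4 + 9 \sqrt{C}\right)}{3} + 16 = - \sqrt{C} \left(4 + 9 \sqrt{C}\right) + 16 = 16 - \sqrt{C} \left(4 + 9 \sqrt{C}\right)$)
$- 192 x{\left(-17 \right)} = - 192 \left(16 - -153 - 4 \sqrt{-17}\right) = - 192 \left(16 + 153 - 4 i \sqrt{17}\right) = - 192 \left(169 - 4 i \sqrt{17}\right) = -32448 + 768 i \sqrt{17}$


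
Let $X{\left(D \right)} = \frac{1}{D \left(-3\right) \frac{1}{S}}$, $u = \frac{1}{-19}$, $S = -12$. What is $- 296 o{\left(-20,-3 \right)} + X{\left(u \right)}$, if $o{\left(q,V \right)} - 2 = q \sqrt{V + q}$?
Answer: $-668 + 5920 i \sqrt{23} \approx -668.0 + 28391.0 i$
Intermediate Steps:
$u = - \frac{1}{19} \approx -0.052632$
$o{\left(q,V \right)} = 2 + q \sqrt{V + q}$
$X{\left(D \right)} = \frac{4}{D}$ ($X{\left(D \right)} = \frac{1}{D \left(-3\right) \frac{1}{-12}} = \frac{1}{- 3 D \left(- \frac{1}{12}\right)} = \frac{1}{\frac{1}{4} D} = \frac{4}{D}$)
$- 296 o{\left(-20,-3 \right)} + X{\left(u \right)} = - 296 \left(2 - 20 \sqrt{-3 - 20}\right) + \frac{4}{- \frac{1}{19}} = - 296 \left(2 - 20 \sqrt{-23}\right) + 4 \left(-19\right) = - 296 \left(2 - 20 i \sqrt{23}\right) - 76 = \left(-592 + 5920 i \sqrt{23}\right) - 76 = -668 + 5920 i \sqrt{23}$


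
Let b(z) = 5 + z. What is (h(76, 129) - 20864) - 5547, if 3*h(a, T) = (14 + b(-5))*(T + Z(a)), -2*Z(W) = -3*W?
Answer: -25277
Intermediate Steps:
Z(W) = 3*W/2 (Z(W) = -(-3)*W/2 = 3*W/2)
h(a, T) = 7*a + 14*T/3 (h(a, T) = ((14 + (5 - 5))*(T + 3*a/2))/3 = ((14 + 0)*(T + 3*a/2))/3 = (14*(T + 3*a/2))/3 = (14*T + 21*a)/3 = 7*a + 14*T/3)
(h(76, 129) - 20864) - 5547 = ((7*76 + (14/3)*129) - 20864) - 5547 = ((532 + 602) - 20864) - 5547 = (1134 - 20864) - 5547 = -19730 - 5547 = -25277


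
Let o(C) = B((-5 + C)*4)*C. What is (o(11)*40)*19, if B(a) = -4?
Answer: -33440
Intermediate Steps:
o(C) = -4*C
(o(11)*40)*19 = (-4*11*40)*19 = -44*40*19 = -1760*19 = -33440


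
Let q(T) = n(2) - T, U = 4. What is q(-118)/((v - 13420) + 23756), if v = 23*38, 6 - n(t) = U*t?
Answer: 58/5605 ≈ 0.010348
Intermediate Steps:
n(t) = 6 - 4*t
v = 874
q(T) = -2 - T (q(T) = (6 - 4*2) - T = (6 - 8) - T = -2 - T)
q(-118)/((v - 13420) + 23756) = (-2 - 1*(-118))/((874 - 13420) + 23756) = (-2 + 118)/(-12546 + 23756) = 116/11210 = 116*(1/11210) = 58/5605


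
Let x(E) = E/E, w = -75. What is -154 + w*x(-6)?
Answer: -229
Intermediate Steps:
x(E) = 1
-154 + w*x(-6) = -154 - 75*1 = -154 - 75 = -229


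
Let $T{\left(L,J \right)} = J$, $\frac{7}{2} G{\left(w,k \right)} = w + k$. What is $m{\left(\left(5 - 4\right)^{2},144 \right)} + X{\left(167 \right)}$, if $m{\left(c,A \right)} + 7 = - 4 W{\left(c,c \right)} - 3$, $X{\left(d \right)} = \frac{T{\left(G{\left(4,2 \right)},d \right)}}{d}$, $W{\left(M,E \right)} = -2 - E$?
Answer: $3$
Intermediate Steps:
$G{\left(w,k \right)} = \frac{2 k}{7} + \frac{2 w}{7}$ ($G{\left(w,k \right)} = \frac{2 \left(w + k\right)}{7} = \frac{2 \left(k + w\right)}{7} = \frac{2 k}{7} + \frac{2 w}{7}$)
$X{\left(d \right)} = 1$ ($X{\left(d \right)} = \frac{d}{d} = 1$)
$m{\left(c,A \right)} = -2 + 4 c$ ($m{\left(c,A \right)} = -7 - \left(3 + 4 \left(-2 - c\right)\right) = -7 + \left(\left(8 + 4 c\right) - 3\right) = -7 + \left(5 + 4 c\right) = -2 + 4 c$)
$m{\left(\left(5 - 4\right)^{2},144 \right)} + X{\left(167 \right)} = \left(-2 + 4 \left(5 - 4\right)^{2}\right) + 1 = \left(-2 + 4 \cdot 1^{2}\right) + 1 = \left(-2 + 4 \cdot 1\right) + 1 = \left(-2 + 4\right) + 1 = 2 + 1 = 3$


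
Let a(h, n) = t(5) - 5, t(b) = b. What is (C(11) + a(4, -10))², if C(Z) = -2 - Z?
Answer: 169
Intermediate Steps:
a(h, n) = 0 (a(h, n) = 5 - 5 = 0)
(C(11) + a(4, -10))² = ((-2 - 1*11) + 0)² = ((-2 - 11) + 0)² = (-13 + 0)² = (-13)² = 169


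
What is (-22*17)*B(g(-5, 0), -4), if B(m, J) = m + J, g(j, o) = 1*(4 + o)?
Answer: 0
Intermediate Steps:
g(j, o) = 4 + o
B(m, J) = J + m
(-22*17)*B(g(-5, 0), -4) = (-22*17)*(-4 + (4 + 0)) = -374*(-4 + 4) = -374*0 = 0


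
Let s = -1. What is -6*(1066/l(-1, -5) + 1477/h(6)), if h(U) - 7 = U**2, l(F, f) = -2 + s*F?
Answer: 266166/43 ≈ 6189.9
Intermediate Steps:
l(F, f) = -2 - F
h(U) = 7 + U**2
-6*(1066/l(-1, -5) + 1477/h(6)) = -6*(1066/(-2 - 1*(-1)) + 1477/(7 + 6**2)) = -6*(1066/(-2 + 1) + 1477/(7 + 36)) = -6*(1066/(-1) + 1477/43) = -6*(1066*(-1) + 1477*(1/43)) = -6*(-1066 + 1477/43) = -6*(-44361/43) = 266166/43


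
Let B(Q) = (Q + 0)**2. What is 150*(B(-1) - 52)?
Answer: -7650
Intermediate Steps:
B(Q) = Q**2
150*(B(-1) - 52) = 150*((-1)**2 - 52) = 150*(1 - 52) = 150*(-51) = -7650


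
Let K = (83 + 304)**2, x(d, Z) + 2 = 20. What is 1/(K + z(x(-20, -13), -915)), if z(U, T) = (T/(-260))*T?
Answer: 52/7620543 ≈ 6.8237e-6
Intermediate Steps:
x(d, Z) = 18 (x(d, Z) = -2 + 20 = 18)
z(U, T) = -T**2/260 (z(U, T) = (T*(-1/260))*T = (-T/260)*T = -T**2/260)
K = 149769 (K = 387**2 = 149769)
1/(K + z(x(-20, -13), -915)) = 1/(149769 - 1/260*(-915)**2) = 1/(149769 - 1/260*837225) = 1/(149769 - 167445/52) = 1/(7620543/52) = 52/7620543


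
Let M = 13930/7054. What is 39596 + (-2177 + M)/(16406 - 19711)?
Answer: 461567750374/11656735 ≈ 39597.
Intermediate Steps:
M = 6965/3527 (M = 13930*(1/7054) = 6965/3527 ≈ 1.9748)
39596 + (-2177 + M)/(16406 - 19711) = 39596 + (-2177 + 6965/3527)/(16406 - 19711) = 39596 - 7671314/3527/(-3305) = 39596 - 7671314/3527*(-1/3305) = 39596 + 7671314/11656735 = 461567750374/11656735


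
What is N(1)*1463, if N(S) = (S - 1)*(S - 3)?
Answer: 0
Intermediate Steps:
N(S) = (-1 + S)*(-3 + S)
N(1)*1463 = (3 + 1² - 4*1)*1463 = (3 + 1 - 4)*1463 = 0*1463 = 0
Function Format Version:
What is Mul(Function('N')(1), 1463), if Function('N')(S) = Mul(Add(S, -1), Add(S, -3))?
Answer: 0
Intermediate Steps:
Function('N')(S) = Mul(Add(-1, S), Add(-3, S))
Mul(Function('N')(1), 1463) = Mul(Add(3, Pow(1, 2), Mul(-4, 1)), 1463) = Mul(Add(3, 1, -4), 1463) = Mul(0, 1463) = 0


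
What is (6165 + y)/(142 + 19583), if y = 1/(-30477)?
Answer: 187890704/601158825 ≈ 0.31255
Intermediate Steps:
y = -1/30477 ≈ -3.2812e-5
(6165 + y)/(142 + 19583) = (6165 - 1/30477)/(142 + 19583) = (187890704/30477)/19725 = (187890704/30477)*(1/19725) = 187890704/601158825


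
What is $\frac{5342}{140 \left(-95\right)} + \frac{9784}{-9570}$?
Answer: $- \frac{9062507}{6364050} \approx -1.424$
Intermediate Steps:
$\frac{5342}{140 \left(-95\right)} + \frac{9784}{-9570} = \frac{5342}{-13300} + 9784 \left(- \frac{1}{9570}\right) = 5342 \left(- \frac{1}{13300}\right) - \frac{4892}{4785} = - \frac{2671}{6650} - \frac{4892}{4785} = - \frac{9062507}{6364050}$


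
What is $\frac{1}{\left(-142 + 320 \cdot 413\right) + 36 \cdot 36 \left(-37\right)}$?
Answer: $\frac{1}{84066} \approx 1.1895 \cdot 10^{-5}$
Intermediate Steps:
$\frac{1}{\left(-142 + 320 \cdot 413\right) + 36 \cdot 36 \left(-37\right)} = \frac{1}{\left(-142 + 132160\right) + 1296 \left(-37\right)} = \frac{1}{132018 - 47952} = \frac{1}{84066}$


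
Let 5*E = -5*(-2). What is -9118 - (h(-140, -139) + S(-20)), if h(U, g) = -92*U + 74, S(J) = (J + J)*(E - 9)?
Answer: -22352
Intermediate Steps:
E = 2 (E = (-5*(-2))/5 = (⅕)*10 = 2)
S(J) = -14*J (S(J) = (J + J)*(2 - 9) = (2*J)*(-7) = -14*J)
h(U, g) = 74 - 92*U
-9118 - (h(-140, -139) + S(-20)) = -9118 - ((74 - 92*(-140)) - 14*(-20)) = -9118 - ((74 + 12880) + 280) = -9118 - (12954 + 280) = -9118 - 1*13234 = -9118 - 13234 = -22352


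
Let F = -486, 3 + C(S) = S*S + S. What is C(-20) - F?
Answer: 863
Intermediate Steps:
C(S) = -3 + S + S**2 (C(S) = -3 + (S*S + S) = -3 + (S**2 + S) = -3 + (S + S**2) = -3 + S + S**2)
C(-20) - F = (-3 - 20 + (-20)**2) - 1*(-486) = (-3 - 20 + 400) + 486 = 377 + 486 = 863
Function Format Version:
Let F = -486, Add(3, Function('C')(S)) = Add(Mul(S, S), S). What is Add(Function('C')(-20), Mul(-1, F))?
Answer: 863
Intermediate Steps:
Function('C')(S) = Add(-3, S, Pow(S, 2)) (Function('C')(S) = Add(-3, Add(Mul(S, S), S)) = Add(-3, Add(Pow(S, 2), S)) = Add(-3, Add(S, Pow(S, 2))) = Add(-3, S, Pow(S, 2)))
Add(Function('C')(-20), Mul(-1, F)) = Add(Add(-3, -20, Pow(-20, 2)), Mul(-1, -486)) = Add(Add(-3, -20, 400), 486) = Add(377, 486) = 863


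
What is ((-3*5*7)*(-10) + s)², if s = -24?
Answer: 1052676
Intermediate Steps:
((-3*5*7)*(-10) + s)² = ((-3*5*7)*(-10) - 24)² = (-15*7*(-10) - 24)² = (-105*(-10) - 24)² = (1050 - 24)² = 1026² = 1052676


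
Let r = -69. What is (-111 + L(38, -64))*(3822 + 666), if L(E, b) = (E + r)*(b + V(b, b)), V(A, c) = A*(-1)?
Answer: -498168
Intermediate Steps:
V(A, c) = -A
L(E, b) = 0 (L(E, b) = (E - 69)*(b - b) = (-69 + E)*0 = 0)
(-111 + L(38, -64))*(3822 + 666) = (-111 + 0)*(3822 + 666) = -111*4488 = -498168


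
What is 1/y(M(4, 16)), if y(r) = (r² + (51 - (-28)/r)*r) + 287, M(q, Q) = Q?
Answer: 1/1387 ≈ 0.00072098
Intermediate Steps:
y(r) = 287 + r² + r*(51 + 28/r) (y(r) = (r² + (51 + 28/r)*r) + 287 = (r² + r*(51 + 28/r)) + 287 = 287 + r² + r*(51 + 28/r))
1/y(M(4, 16)) = 1/(315 + 16² + 51*16) = 1/(315 + 256 + 816) = 1/1387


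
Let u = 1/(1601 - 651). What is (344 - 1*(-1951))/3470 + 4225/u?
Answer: 2785542959/694 ≈ 4.0138e+6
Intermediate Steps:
u = 1/950 ≈ 0.0010526
(344 - 1*(-1951))/3470 + 4225/u = (344 - 1*(-1951))/3470 + 4225/(1/950) = (344 + 1951)*(1/3470) + 4225*950 = 2295*(1/3470) + 4013750 = 459/694 + 4013750 = 2785542959/694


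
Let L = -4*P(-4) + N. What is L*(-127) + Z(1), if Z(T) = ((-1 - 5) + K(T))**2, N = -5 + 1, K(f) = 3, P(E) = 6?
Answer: 3565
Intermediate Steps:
N = -4
Z(T) = 9 (Z(T) = ((-1 - 5) + 3)**2 = (-6 + 3)**2 = (-3)**2 = 9)
L = -28 (L = -4*6 - 4 = -24 - 4 = -28)
L*(-127) + Z(1) = -28*(-127) + 9 = 3556 + 9 = 3565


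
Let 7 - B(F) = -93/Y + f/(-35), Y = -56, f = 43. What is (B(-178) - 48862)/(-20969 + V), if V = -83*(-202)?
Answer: 13679521/1176840 ≈ 11.624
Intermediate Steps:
B(F) = 1839/280 (B(F) = 7 - (-93/(-56) + 43/(-35)) = 7 - (-93*(-1/56) + 43*(-1/35)) = 7 - (93/56 - 43/35) = 7 - 1*121/280 = 7 - 121/280 = 1839/280)
V = 16766
(B(-178) - 48862)/(-20969 + V) = (1839/280 - 48862)/(-20969 + 16766) = -13679521/280/(-4203) = -13679521/280*(-1/4203) = 13679521/1176840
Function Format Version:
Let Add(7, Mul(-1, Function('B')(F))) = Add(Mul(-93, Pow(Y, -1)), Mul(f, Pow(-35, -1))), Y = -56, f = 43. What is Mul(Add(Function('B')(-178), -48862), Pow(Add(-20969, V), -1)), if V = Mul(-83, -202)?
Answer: Rational(13679521, 1176840) ≈ 11.624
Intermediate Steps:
Function('B')(F) = Rational(1839, 280) (Function('B')(F) = Add(7, Mul(-1, Add(Mul(-93, Pow(-56, -1)), Mul(43, Pow(-35, -1))))) = Add(7, Mul(-1, Add(Mul(-93, Rational(-1, 56)), Mul(43, Rational(-1, 35))))) = Add(7, Mul(-1, Add(Rational(93, 56), Rational(-43, 35)))) = Add(7, Mul(-1, Rational(121, 280))) = Add(7, Rational(-121, 280)) = Rational(1839, 280))
V = 16766
Mul(Add(Function('B')(-178), -48862), Pow(Add(-20969, V), -1)) = Mul(Add(Rational(1839, 280), -48862), Pow(Add(-20969, 16766), -1)) = Mul(Rational(-13679521, 280), Pow(-4203, -1)) = Mul(Rational(-13679521, 280), Rational(-1, 4203)) = Rational(13679521, 1176840)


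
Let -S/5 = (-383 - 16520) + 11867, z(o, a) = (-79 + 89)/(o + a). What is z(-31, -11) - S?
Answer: -528785/21 ≈ -25180.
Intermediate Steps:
z(o, a) = 10/(a + o)
S = 25180 (S = -5*((-383 - 16520) + 11867) = -5*(-16903 + 11867) = -5*(-5036) = 25180)
z(-31, -11) - S = 10/(-11 - 31) - 1*25180 = 10/(-42) - 25180 = 10*(-1/42) - 25180 = -5/21 - 25180 = -528785/21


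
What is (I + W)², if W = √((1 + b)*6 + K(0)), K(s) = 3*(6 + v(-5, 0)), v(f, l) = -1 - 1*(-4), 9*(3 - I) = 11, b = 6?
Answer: 5845/81 + 32*√69/9 ≈ 101.70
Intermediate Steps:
I = 16/9 (I = 3 - ⅑*11 = 3 - 11/9 = 16/9 ≈ 1.7778)
v(f, l) = 3 (v(f, l) = -1 + 4 = 3)
K(s) = 27 (K(s) = 3*(6 + 3) = 3*9 = 27)
W = √69 (W = √((1 + 6)*6 + 27) = √(7*6 + 27) = √(42 + 27) = √69 ≈ 8.3066)
(I + W)² = (16/9 + √69)²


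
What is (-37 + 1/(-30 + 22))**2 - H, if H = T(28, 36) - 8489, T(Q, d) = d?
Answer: 629201/64 ≈ 9831.3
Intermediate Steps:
H = -8453 (H = 36 - 8489 = -8453)
(-37 + 1/(-30 + 22))**2 - H = (-37 + 1/(-30 + 22))**2 - 1*(-8453) = (-37 + 1/(-8))**2 + 8453 = (-37 - 1/8)**2 + 8453 = (-297/8)**2 + 8453 = 88209/64 + 8453 = 629201/64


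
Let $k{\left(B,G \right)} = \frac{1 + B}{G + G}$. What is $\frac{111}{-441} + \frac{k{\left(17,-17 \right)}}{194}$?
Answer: $- \frac{123349}{484806} \approx -0.25443$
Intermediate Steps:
$k{\left(B,G \right)} = \frac{1 + B}{2 G}$
$\frac{111}{-441} + \frac{k{\left(17,-17 \right)}}{194} = \frac{111}{-441} + \frac{\frac{1}{2} \frac{1}{-17} \left(1 + 17\right)}{194} = 111 \left(- \frac{1}{441}\right) + \frac{1}{2} \left(- \frac{1}{17}\right) 18 \cdot \frac{1}{194} = - \frac{37}{147} - \frac{9}{3298} = - \frac{123349}{484806}$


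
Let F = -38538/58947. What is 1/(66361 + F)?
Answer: 19649/1303914443 ≈ 1.5069e-5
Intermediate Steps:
F = -12846/19649 (F = -38538*1/58947 = -12846/19649 ≈ -0.65377)
1/(66361 + F) = 1/(66361 - 12846/19649) = 1/(1303914443/19649) = 19649/1303914443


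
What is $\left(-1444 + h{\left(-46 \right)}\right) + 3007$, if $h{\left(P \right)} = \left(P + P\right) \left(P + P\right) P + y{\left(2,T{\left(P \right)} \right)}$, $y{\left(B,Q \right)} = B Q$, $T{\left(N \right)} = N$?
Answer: $-387873$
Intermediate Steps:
$h{\left(P \right)} = 2 P + 4 P^{3}$ ($h{\left(P \right)} = \left(P + P\right) \left(P + P\right) P + 2 P = 2 P 2 P P + 2 P = 4 P^{2} P + 2 P = 4 P^{3} + 2 P = 2 P + 4 P^{3}$)
$\left(-1444 + h{\left(-46 \right)}\right) + 3007 = \left(-1444 + \left(2 \left(-46\right) + 4 \left(-46\right)^{3}\right)\right) + 3007 = \left(-1444 + \left(-92 + 4 \left(-97336\right)\right)\right) + 3007 = \left(-1444 - 389436\right) + 3007 = -390880 + 3007 = -387873$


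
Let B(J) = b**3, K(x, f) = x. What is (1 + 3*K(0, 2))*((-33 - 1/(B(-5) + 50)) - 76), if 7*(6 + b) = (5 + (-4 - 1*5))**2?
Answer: -46091/426 ≈ -108.19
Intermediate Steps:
b = -26/7 (b = -6 + (5 + (-4 - 1*5))**2/7 = -6 + (5 + (-4 - 5))**2/7 = -6 + (5 - 9)**2/7 = -6 + (1/7)*(-4)**2 = -6 + (1/7)*16 = -6 + 16/7 = -26/7 ≈ -3.7143)
B(J) = -17576/343 (B(J) = (-26/7)**3 = -17576/343)
(1 + 3*K(0, 2))*((-33 - 1/(B(-5) + 50)) - 76) = (1 + 3*0)*((-33 - 1/(-17576/343 + 50)) - 76) = (1 + 0)*((-33 - 1/(-426/343)) - 76) = 1*((-33 - 1*(-343/426)) - 76) = 1*((-33 + 343/426) - 76) = 1*(-13715/426 - 76) = 1*(-46091/426) = -46091/426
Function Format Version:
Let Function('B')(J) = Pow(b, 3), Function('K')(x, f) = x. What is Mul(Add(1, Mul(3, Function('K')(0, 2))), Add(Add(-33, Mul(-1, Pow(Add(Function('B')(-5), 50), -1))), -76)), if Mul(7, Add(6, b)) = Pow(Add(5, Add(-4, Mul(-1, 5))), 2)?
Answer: Rational(-46091, 426) ≈ -108.19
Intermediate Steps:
b = Rational(-26, 7) (b = Add(-6, Mul(Rational(1, 7), Pow(Add(5, Add(-4, Mul(-1, 5))), 2))) = Add(-6, Mul(Rational(1, 7), Pow(Add(5, Add(-4, -5)), 2))) = Add(-6, Mul(Rational(1, 7), Pow(Add(5, -9), 2))) = Add(-6, Mul(Rational(1, 7), Pow(-4, 2))) = Add(-6, Mul(Rational(1, 7), 16)) = Add(-6, Rational(16, 7)) = Rational(-26, 7) ≈ -3.7143)
Function('B')(J) = Rational(-17576, 343) (Function('B')(J) = Pow(Rational(-26, 7), 3) = Rational(-17576, 343))
Mul(Add(1, Mul(3, Function('K')(0, 2))), Add(Add(-33, Mul(-1, Pow(Add(Function('B')(-5), 50), -1))), -76)) = Mul(Add(1, Mul(3, 0)), Add(Add(-33, Mul(-1, Pow(Add(Rational(-17576, 343), 50), -1))), -76)) = Mul(Add(1, 0), Add(Add(-33, Mul(-1, Pow(Rational(-426, 343), -1))), -76)) = Mul(1, Add(Add(-33, Mul(-1, Rational(-343, 426))), -76)) = Mul(1, Add(Add(-33, Rational(343, 426)), -76)) = Mul(1, Add(Rational(-13715, 426), -76)) = Mul(1, Rational(-46091, 426)) = Rational(-46091, 426)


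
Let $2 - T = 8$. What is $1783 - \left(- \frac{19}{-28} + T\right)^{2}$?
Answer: $\frac{1375671}{784} \approx 1754.7$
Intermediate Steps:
$T = -6$ ($T = 2 - 8 = -6$)
$1783 - \left(- \frac{19}{-28} + T\right)^{2} = 1783 - \left(- \frac{19}{-28} - 6\right)^{2} = 1783 - \left(\left(-19\right) \left(- \frac{1}{28}\right) - 6\right)^{2} = 1783 - \left(\frac{19}{28} - 6\right)^{2} = 1783 - \left(- \frac{149}{28}\right)^{2} = 1783 - \frac{22201}{784} = \frac{1375671}{784}$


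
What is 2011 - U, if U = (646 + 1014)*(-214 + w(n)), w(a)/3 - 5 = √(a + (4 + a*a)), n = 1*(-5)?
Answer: 332351 - 9960*√6 ≈ 3.0795e+5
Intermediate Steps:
n = -5
w(a) = 15 + 3*√(4 + a + a²) (w(a) = 15 + 3*√(a + (4 + a*a)) = 15 + 3*√(a + (4 + a²)) = 15 + 3*√(4 + a + a²))
U = -330340 + 9960*√6 (U = (646 + 1014)*(-214 + (15 + 3*√(4 - 5 + (-5)²))) = 1660*(-214 + (15 + 3*√(4 - 5 + 25))) = 1660*(-214 + (15 + 3*√24)) = 1660*(-214 + (15 + 3*(2*√6))) = 1660*(-214 + (15 + 6*√6)) = 1660*(-199 + 6*√6) = -330340 + 9960*√6 ≈ -3.0594e+5)
2011 - U = 2011 - (-330340 + 9960*√6) = 2011 + (330340 - 9960*√6) = 332351 - 9960*√6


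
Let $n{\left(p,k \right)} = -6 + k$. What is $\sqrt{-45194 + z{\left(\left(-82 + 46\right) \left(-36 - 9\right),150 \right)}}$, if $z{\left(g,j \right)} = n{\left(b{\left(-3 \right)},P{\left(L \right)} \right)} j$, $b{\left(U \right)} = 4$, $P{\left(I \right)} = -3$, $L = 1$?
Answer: $4 i \sqrt{2909} \approx 215.74 i$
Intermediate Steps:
$z{\left(g,j \right)} = - 9 j$ ($z{\left(g,j \right)} = \left(-6 - 3\right) j = - 9 j$)
$\sqrt{-45194 + z{\left(\left(-82 + 46\right) \left(-36 - 9\right),150 \right)}} = \sqrt{-45194 - 1350} = \sqrt{-46544} = 4 i \sqrt{2909}$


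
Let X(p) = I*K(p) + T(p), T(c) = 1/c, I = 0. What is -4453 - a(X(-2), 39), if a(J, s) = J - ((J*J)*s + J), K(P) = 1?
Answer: -17773/4 ≈ -4443.3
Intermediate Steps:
T(c) = 1/c
X(p) = 1/p (X(p) = 0*1 + 1/p = 0 + 1/p = 1/p)
a(J, s) = -s*J² (a(J, s) = J - (J²*s + J) = J - (s*J² + J) = J - (J + s*J²) = J + (-J - s*J²) = -s*J²)
-4453 - a(X(-2), 39) = -4453 - (-1)*39*(1/(-2))² = -4453 - (-1)*39*(-½)² = -4453 - (-1)*39/4 = -4453 - 1*(-39/4) = -4453 + 39/4 = -17773/4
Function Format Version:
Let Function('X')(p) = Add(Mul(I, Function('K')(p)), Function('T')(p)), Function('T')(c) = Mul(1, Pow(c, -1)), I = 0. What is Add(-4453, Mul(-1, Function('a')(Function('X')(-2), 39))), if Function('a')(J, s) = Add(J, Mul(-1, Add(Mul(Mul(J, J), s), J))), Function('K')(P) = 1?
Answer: Rational(-17773, 4) ≈ -4443.3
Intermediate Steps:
Function('T')(c) = Pow(c, -1)
Function('X')(p) = Pow(p, -1) (Function('X')(p) = Add(Mul(0, 1), Pow(p, -1)) = Add(0, Pow(p, -1)) = Pow(p, -1))
Function('a')(J, s) = Mul(-1, s, Pow(J, 2)) (Function('a')(J, s) = Add(J, Mul(-1, Add(Mul(Pow(J, 2), s), J))) = Add(J, Mul(-1, Add(Mul(s, Pow(J, 2)), J))) = Add(J, Mul(-1, Add(J, Mul(s, Pow(J, 2))))) = Add(J, Add(Mul(-1, J), Mul(-1, s, Pow(J, 2)))) = Mul(-1, s, Pow(J, 2)))
Add(-4453, Mul(-1, Function('a')(Function('X')(-2), 39))) = Add(-4453, Mul(-1, Mul(-1, 39, Pow(Pow(-2, -1), 2)))) = Add(-4453, Mul(-1, Mul(-1, 39, Pow(Rational(-1, 2), 2)))) = Add(-4453, Mul(-1, Mul(-1, 39, Rational(1, 4)))) = Add(-4453, Mul(-1, Rational(-39, 4))) = Add(-4453, Rational(39, 4)) = Rational(-17773, 4)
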